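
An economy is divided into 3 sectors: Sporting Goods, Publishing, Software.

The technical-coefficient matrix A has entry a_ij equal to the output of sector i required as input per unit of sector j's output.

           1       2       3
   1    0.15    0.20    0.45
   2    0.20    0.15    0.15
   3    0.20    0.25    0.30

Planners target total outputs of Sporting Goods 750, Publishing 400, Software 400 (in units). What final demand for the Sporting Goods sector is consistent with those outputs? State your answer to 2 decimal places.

d_1 = 377.50

I − A =
  [   0.85    -0.20    -0.45]
  [  -0.20     0.85    -0.15]
  [  -0.20    -0.25     0.70]
d = (I − A) x:
  d_1 = (+0.85)·750 + (-0.20)·400 + (-0.45)·400 = 377.50
  d_2 = (-0.20)·750 + (+0.85)·400 + (-0.15)·400 = 130.00
  d_3 = (-0.20)·750 + (-0.25)·400 + (+0.70)·400 = 30.00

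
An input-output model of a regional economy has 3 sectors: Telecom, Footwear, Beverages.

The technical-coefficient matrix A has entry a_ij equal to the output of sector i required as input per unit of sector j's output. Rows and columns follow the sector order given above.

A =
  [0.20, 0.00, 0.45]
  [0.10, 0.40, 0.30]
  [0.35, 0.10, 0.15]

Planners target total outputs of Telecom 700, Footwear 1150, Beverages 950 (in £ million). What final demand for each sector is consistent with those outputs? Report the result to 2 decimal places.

d_T = 132.50, d_F = 335.00, d_B = 447.50

I − A =
  [   0.80     0.00    -0.45]
  [  -0.10     0.60    -0.30]
  [  -0.35    -0.10     0.85]
d = (I − A) x:
  d_T = (+0.80)·700 + (+0.00)·1150 + (-0.45)·950 = 132.50
  d_F = (-0.10)·700 + (+0.60)·1150 + (-0.30)·950 = 335.00
  d_B = (-0.35)·700 + (-0.10)·1150 + (+0.85)·950 = 447.50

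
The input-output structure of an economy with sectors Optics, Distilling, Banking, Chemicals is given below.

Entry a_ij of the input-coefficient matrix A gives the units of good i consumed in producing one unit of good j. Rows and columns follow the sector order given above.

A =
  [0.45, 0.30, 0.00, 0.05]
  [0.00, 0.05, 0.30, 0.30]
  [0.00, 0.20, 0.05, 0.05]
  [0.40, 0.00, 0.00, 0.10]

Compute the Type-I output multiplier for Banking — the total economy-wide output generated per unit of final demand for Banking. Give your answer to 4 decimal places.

I − A =
  [   0.55    -0.30     0.00    -0.05]
  [   0.00     0.95    -0.30    -0.30]
  [   0.00    -0.20     0.95    -0.05]
  [  -0.40     0.00     0.00     0.90]
Compute the cofactors C_ij = (−1)^(i+j)·(3×3 minor ij) of I−A; the adjugate is their transpose:
adj(I−A) = Cᵀ =
  [ 0.758250   0.256500   0.081000   0.132125]
  [ 0.120000   0.451250   0.142500   0.165000]
  [ 0.043000   0.101000   0.415250   0.059125]
  [ 0.337000   0.114000   0.036000   0.463375]
det(I−A) = Σ_j (I−A)_1j·C_1j = (0.55)(0.758250) + (-0.30)(0.120000) + (0.00)(0.043000) + (-0.05)(0.337000) = 0.3641875
(I − A)⁻¹ = adj(I−A) / det(I−A) ≈
  [   2.08203     0.70431     0.22241     0.36279]
  [   0.32950     1.23906     0.39128     0.45306]
  [   0.11807     0.27733     1.14021     0.16235]
  [   0.92535     0.31303     0.09885     1.27235]
The output multiplier for sector j is the column-j sum of the Leontief inverse (I − A)⁻¹ = adj(I−A) / det(I−A).
Column B of adj(I−A): (0.081000, 0.142500, 0.415250, 0.036000); det(I−A) = 0.3641875.
m_B = (0.081000 + 0.142500 + 0.415250 + 0.036000) / 0.3641875 = 0.67475 / 0.3641875 ≈ 1.8528.

m_B = 1.8528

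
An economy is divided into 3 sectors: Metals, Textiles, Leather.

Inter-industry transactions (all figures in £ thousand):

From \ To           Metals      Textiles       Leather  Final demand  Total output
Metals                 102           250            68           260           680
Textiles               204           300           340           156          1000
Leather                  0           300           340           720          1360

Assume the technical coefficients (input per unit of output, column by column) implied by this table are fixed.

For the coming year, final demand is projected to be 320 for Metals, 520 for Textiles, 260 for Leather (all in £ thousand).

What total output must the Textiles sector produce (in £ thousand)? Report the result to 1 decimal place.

x_2 = 1437.9

Technical coefficients a_ij = z_ij / X_j:
  a_11 = 102/680 = 0.15, a_21 = 204/680 = 0.30, a_31 = 0/680 = 0.00
  a_12 = 250/1000 = 0.25, a_22 = 300/1000 = 0.30, a_32 = 300/1000 = 0.30
  a_13 = 68/1360 = 0.05, a_23 = 340/1360 = 0.25, a_33 = 340/1360 = 0.25
I − A =
  [   0.85    -0.25    -0.05]
  [  -0.30     0.70    -0.25]
  [   0.00    -0.30     0.75]
Cofactors of I−A, C_ij = (−1)^(i+j)·(minor ij) (rows/columns in the sector order above):
  C_11 = (0.70)(0.75) − (-0.25)(-0.30) = 0.4500
  C_12 = −[(-0.30)(0.75) − (-0.25)(0.00)] = 0.2250
  C_13 = (-0.30)(-0.30) − (0.70)(0.00) = 0.0900
  C_21 = −[(-0.25)(0.75) − (-0.05)(-0.30)] = 0.2025
  C_22 = (0.85)(0.75) − (-0.05)(0.00) = 0.6375
  C_23 = −[(0.85)(-0.30) − (-0.25)(0.00)] = 0.2550
  C_31 = (-0.25)(-0.25) − (-0.05)(0.70) = 0.0975
  C_32 = −[(0.85)(-0.25) − (-0.05)(-0.30)] = 0.2275
  C_33 = (0.85)(0.70) − (-0.25)(-0.30) = 0.5200
det(I−A) = Σ_j (I−A)_1j·C_1j = (0.85)(0.4500) + (-0.25)(0.2250) + (-0.05)(0.0900) = 0.32175
adj(I−A) = Cᵀ =
  [ 0.4500   0.2025   0.0975]
  [ 0.2250   0.6375   0.2275]
  [ 0.0900   0.2550   0.5200]
(I − A)⁻¹ = adj(I−A) / det(I−A) ≈
  [   1.3986     0.6294     0.3030]
  [   0.6993     1.9814     0.7071]
  [   0.2797     0.7925     1.6162]
x = (I − A)⁻¹ d = adj(I−A)·d / det(I−A), with det(I−A) = 0.32175:
  x_1 = (0.4500·320 + 0.2025·520 + 0.0975·260) / 0.32175 = 274.65 / 0.32175 ≈ 853.6
  x_2 = (0.2250·320 + 0.6375·520 + 0.2275·260) / 0.32175 = 462.65 / 0.32175 ≈ 1437.9
  x_3 = (0.0900·320 + 0.2550·520 + 0.5200·260) / 0.32175 = 296.60 / 0.32175 ≈ 921.8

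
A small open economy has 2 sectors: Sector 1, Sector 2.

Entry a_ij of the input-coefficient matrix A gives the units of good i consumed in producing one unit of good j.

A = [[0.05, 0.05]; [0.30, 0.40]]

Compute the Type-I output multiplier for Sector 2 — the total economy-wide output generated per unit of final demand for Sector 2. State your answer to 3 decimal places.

I − A =
  [   0.95    -0.05]
  [  -0.30     0.60]
det(I−A) = (0.95)(0.60) − (-0.05)(-0.30) = 0.5550
adj(I−A) = [[0.60, 0.05], [0.30, 0.95]]
(I − A)⁻¹ = adj(I−A) / det(I−A) ≈
  [   1.0811     0.0901]
  [   0.5405     1.7117]
The output multiplier for sector j is the column-j sum of the Leontief inverse (I − A)⁻¹ = adj(I−A) / det(I−A).
Column 2 of adj(I−A): (0.05, 0.95); det(I−A) = 0.5550.
m_2 = (0.05 + 0.95) / 0.5550 = 1.00 / 0.5550 ≈ 1.802.

m_2 = 1.802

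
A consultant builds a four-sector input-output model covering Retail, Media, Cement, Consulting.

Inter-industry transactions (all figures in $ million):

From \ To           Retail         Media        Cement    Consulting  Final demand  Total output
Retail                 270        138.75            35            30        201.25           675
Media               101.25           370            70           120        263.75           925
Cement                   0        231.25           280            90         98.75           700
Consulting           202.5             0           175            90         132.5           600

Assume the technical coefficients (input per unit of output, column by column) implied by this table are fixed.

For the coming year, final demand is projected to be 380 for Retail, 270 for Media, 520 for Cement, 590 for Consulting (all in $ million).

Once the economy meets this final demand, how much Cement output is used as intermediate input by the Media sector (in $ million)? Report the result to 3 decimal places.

Technical coefficients a_ij = z_ij / X_j:
  a_11 = 270/675 = 0.40, a_21 = 101.25/675 = 0.15, a_31 = 0/675 = 0.00, a_41 = 202.5/675 = 0.30
  a_12 = 138.75/925 = 0.15, a_22 = 370/925 = 0.40, a_32 = 231.25/925 = 0.25, a_42 = 0/925 = 0.00
  a_13 = 35/700 = 0.05, a_23 = 70/700 = 0.10, a_33 = 280/700 = 0.40, a_43 = 175/700 = 0.25
  a_14 = 30/600 = 0.05, a_24 = 120/600 = 0.20, a_34 = 90/600 = 0.15, a_44 = 90/600 = 0.15
I − A =
  [   0.60    -0.15    -0.05    -0.05]
  [  -0.15     0.60    -0.10    -0.20]
  [   0.00    -0.25     0.60    -0.15]
  [  -0.30     0.00    -0.25     0.85]
Compute the cofactors C_ij = (−1)^(i+j)·(3×3 minor ij) of I−A; the adjugate is their transpose:
adj(I−A) = Cᵀ =
  [ 0.249750   0.084625   0.053250   0.044000]
  [ 0.111375   0.272250   0.090750   0.086625]
  [ 0.073875   0.130500   0.268875   0.082500]
  [ 0.109875   0.068250   0.097875   0.185625]
det(I−A) = Σ_j (I−A)_1j·C_1j = (0.60)(0.249750) + (-0.15)(0.111375) + (-0.05)(0.073875) + (-0.05)(0.109875) = 0.12395625
(I − A)⁻¹ = adj(I−A) / det(I−A) ≈
  [   2.0148     0.6827     0.4296     0.3550]
  [   0.8985     2.1963     0.7321     0.6988]
  [   0.5960     1.0528     2.1691     0.6656]
  [   0.8864     0.5506     0.7896     1.4975]
First solve x = (I − A)⁻¹ d = adj(I−A)·d / det(I−A); in particular x_2 = (0.111375·380 + 0.272250·270 + 0.090750·520 + 0.086625·590) / 0.12395625 = 214.12875 / 0.12395625 ≈ 1727.45424.
Intermediate flow from 3 to 2: z_32 = a_32 · x_2 = 0.25 × 214.12875 / 0.12395625 = 53.5321875 / 0.12395625 ≈ 431.864.

z_32 = 431.864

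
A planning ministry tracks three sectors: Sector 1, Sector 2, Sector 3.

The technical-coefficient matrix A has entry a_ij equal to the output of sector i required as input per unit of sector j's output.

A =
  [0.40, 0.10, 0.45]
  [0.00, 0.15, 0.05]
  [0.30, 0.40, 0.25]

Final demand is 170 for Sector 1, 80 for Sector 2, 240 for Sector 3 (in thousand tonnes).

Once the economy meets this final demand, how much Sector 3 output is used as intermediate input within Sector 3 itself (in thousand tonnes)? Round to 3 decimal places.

I − A =
  [   0.60    -0.10    -0.45]
  [   0.00     0.85    -0.05]
  [  -0.30    -0.40     0.75]
Cofactors of I−A, C_ij = (−1)^(i+j)·(minor ij) (rows/columns in the sector order above):
  C_11 = (0.85)(0.75) − (-0.05)(-0.40) = 0.6175
  C_12 = −[(0.00)(0.75) − (-0.05)(-0.30)] = 0.0150
  C_13 = (0.00)(-0.40) − (0.85)(-0.30) = 0.2550
  C_21 = −[(-0.10)(0.75) − (-0.45)(-0.40)] = 0.2550
  C_22 = (0.60)(0.75) − (-0.45)(-0.30) = 0.3150
  C_23 = −[(0.60)(-0.40) − (-0.10)(-0.30)] = 0.2700
  C_31 = (-0.10)(-0.05) − (-0.45)(0.85) = 0.3875
  C_32 = −[(0.60)(-0.05) − (-0.45)(0.00)] = 0.0300
  C_33 = (0.60)(0.85) − (-0.10)(0.00) = 0.5100
det(I−A) = Σ_j (I−A)_1j·C_1j = (0.60)(0.6175) + (-0.10)(0.0150) + (-0.45)(0.2550) = 0.25425
adj(I−A) = Cᵀ =
  [ 0.6175   0.2550   0.3875]
  [ 0.0150   0.3150   0.0300]
  [ 0.2550   0.2700   0.5100]
(I − A)⁻¹ = adj(I−A) / det(I−A) ≈
  [   2.4287     1.0029     1.5241]
  [   0.0590     1.2389     0.1180]
  [   1.0029     1.0619     2.0059]
First solve x = (I − A)⁻¹ d = adj(I−A)·d / det(I−A); in particular x_3 = (0.2550·170 + 0.2700·80 + 0.5100·240) / 0.25425 = 187.35 / 0.25425 ≈ 736.87316.
Intermediate flow from 3 to 3: z_33 = a_33 · x_3 = 0.25 × 187.35 / 0.25425 = 46.8375 / 0.25425 ≈ 184.218.

z_33 = 184.218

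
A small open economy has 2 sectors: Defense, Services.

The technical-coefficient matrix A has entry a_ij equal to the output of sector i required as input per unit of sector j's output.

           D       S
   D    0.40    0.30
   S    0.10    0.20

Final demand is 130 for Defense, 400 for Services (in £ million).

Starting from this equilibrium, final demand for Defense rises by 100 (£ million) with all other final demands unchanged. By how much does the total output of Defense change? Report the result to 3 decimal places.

I − A =
  [   0.60    -0.30]
  [  -0.10     0.80]
det(I−A) = (0.60)(0.80) − (-0.30)(-0.10) = 0.4500
adj(I−A) = [[0.80, 0.30], [0.10, 0.60]]
(I − A)⁻¹ = adj(I−A) / det(I−A) ≈
  [   1.7778     0.6667]
  [   0.2222     1.3333]
Δx = (I − A)⁻¹ Δd with Δd having +100 in the Defense component and 0 elsewhere.
So Δx_D = L_DD · (+100), where L_DD = adj(I−A)_DD / det(I−A) = 0.80 / 0.4500.
Δx_D = 0.80 × (+100) / 0.4500 = 80.00 / 0.4500 ≈ 177.778.

Δx_D = 177.778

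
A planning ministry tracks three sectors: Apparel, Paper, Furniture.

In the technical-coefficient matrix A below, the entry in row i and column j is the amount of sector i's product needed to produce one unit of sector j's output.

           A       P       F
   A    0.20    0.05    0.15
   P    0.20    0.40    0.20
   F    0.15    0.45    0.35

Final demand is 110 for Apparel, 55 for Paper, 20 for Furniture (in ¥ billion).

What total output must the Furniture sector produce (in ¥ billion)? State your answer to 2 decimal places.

I − A =
  [   0.80    -0.05    -0.15]
  [  -0.20     0.60    -0.20]
  [  -0.15    -0.45     0.65]
Cofactors of I−A, C_ij = (−1)^(i+j)·(minor ij) (rows/columns in the sector order above):
  C_11 = (0.60)(0.65) − (-0.20)(-0.45) = 0.3000
  C_12 = −[(-0.20)(0.65) − (-0.20)(-0.15)] = 0.1600
  C_13 = (-0.20)(-0.45) − (0.60)(-0.15) = 0.1800
  C_21 = −[(-0.05)(0.65) − (-0.15)(-0.45)] = 0.1000
  C_22 = (0.80)(0.65) − (-0.15)(-0.15) = 0.4975
  C_23 = −[(0.80)(-0.45) − (-0.05)(-0.15)] = 0.3675
  C_31 = (-0.05)(-0.20) − (-0.15)(0.60) = 0.1000
  C_32 = −[(0.80)(-0.20) − (-0.15)(-0.20)] = 0.1900
  C_33 = (0.80)(0.60) − (-0.05)(-0.20) = 0.4700
det(I−A) = Σ_j (I−A)_1j·C_1j = (0.80)(0.3000) + (-0.05)(0.1600) + (-0.15)(0.1800) = 0.2050
adj(I−A) = Cᵀ =
  [ 0.3000   0.1000   0.1000]
  [ 0.1600   0.4975   0.1900]
  [ 0.1800   0.3675   0.4700]
(I − A)⁻¹ = adj(I−A) / det(I−A) ≈
  [   1.4634     0.4878     0.4878]
  [   0.7805     2.4268     0.9268]
  [   0.8780     1.7927     2.2927]
x = (I − A)⁻¹ d = adj(I−A)·d / det(I−A), with det(I−A) = 0.2050:
  x_A = (0.3000·110 + 0.1000·55 + 0.1000·20) / 0.2050 = 40.50 / 0.2050 ≈ 197.56
  x_P = (0.1600·110 + 0.4975·55 + 0.1900·20) / 0.2050 = 48.7625 / 0.2050 ≈ 237.87
  x_F = (0.1800·110 + 0.3675·55 + 0.4700·20) / 0.2050 = 49.4125 / 0.2050 ≈ 241.04

x_F = 241.04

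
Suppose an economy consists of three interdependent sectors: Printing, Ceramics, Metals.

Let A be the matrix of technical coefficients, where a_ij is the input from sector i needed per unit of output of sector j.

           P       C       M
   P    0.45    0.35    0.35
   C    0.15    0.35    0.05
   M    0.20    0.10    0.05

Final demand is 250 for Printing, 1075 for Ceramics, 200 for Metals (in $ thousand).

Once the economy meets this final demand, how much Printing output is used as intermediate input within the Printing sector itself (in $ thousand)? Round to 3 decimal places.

z_PP = 1154.605

I − A =
  [   0.55    -0.35    -0.35]
  [  -0.15     0.65    -0.05]
  [  -0.20    -0.10     0.95]
Cofactors of I−A, C_ij = (−1)^(i+j)·(minor ij) (rows/columns in the sector order above):
  C_11 = (0.65)(0.95) − (-0.05)(-0.10) = 0.6125
  C_12 = −[(-0.15)(0.95) − (-0.05)(-0.20)] = 0.1525
  C_13 = (-0.15)(-0.10) − (0.65)(-0.20) = 0.1450
  C_21 = −[(-0.35)(0.95) − (-0.35)(-0.10)] = 0.3675
  C_22 = (0.55)(0.95) − (-0.35)(-0.20) = 0.4525
  C_23 = −[(0.55)(-0.10) − (-0.35)(-0.20)] = 0.1250
  C_31 = (-0.35)(-0.05) − (-0.35)(0.65) = 0.2450
  C_32 = −[(0.55)(-0.05) − (-0.35)(-0.15)] = 0.0800
  C_33 = (0.55)(0.65) − (-0.35)(-0.15) = 0.3050
det(I−A) = Σ_j (I−A)_1j·C_1j = (0.55)(0.6125) + (-0.35)(0.1525) + (-0.35)(0.1450) = 0.23275
adj(I−A) = Cᵀ =
  [ 0.6125   0.3675   0.2450]
  [ 0.1525   0.4525   0.0800]
  [ 0.1450   0.1250   0.3050]
(I − A)⁻¹ = adj(I−A) / det(I−A) ≈
  [   2.6316     1.5789     1.0526]
  [   0.6552     1.9441     0.3437]
  [   0.6230     0.5371     1.3104]
First solve x = (I − A)⁻¹ d = adj(I−A)·d / det(I−A); in particular x_P = (0.6125·250 + 0.3675·1075 + 0.2450·200) / 0.23275 = 597.1875 / 0.23275 ≈ 2565.78947.
Intermediate flow from P to P: z_PP = a_PP · x_P = 0.45 × 597.1875 / 0.23275 = 268.734375 / 0.23275 ≈ 1154.605.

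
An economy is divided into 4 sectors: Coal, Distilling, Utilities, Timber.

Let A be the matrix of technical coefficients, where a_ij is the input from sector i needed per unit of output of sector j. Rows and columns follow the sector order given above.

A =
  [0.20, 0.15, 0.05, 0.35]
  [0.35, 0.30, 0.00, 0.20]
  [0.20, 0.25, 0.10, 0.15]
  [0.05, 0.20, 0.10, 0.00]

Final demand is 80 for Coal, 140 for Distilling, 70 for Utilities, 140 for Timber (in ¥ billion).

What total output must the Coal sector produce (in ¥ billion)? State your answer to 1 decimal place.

x_1 = 323.2

I − A =
  [   0.80    -0.15    -0.05    -0.35]
  [  -0.35     0.70     0.00    -0.20]
  [  -0.20    -0.25     0.90    -0.15]
  [  -0.05    -0.20    -0.10     1.00]
Compute the cofactors C_ij = (−1)^(i+j)·(3×3 minor ij) of I−A; the adjugate is their transpose:
adj(I−A) = Cᵀ =
  [ 0.578500   0.218500   0.060500   0.255250]
  [ 0.322750   0.674875   0.046250   0.254875]
  [ 0.237750   0.264750   0.437250   0.201750]
  [ 0.117250   0.172375   0.056000   0.445375]
det(I−A) = Σ_j (I−A)_1j·C_1j = (0.80)(0.578500) + (-0.15)(0.322750) + (-0.05)(0.237750) + (-0.35)(0.117250) = 0.3614625
(I − A)⁻¹ = adj(I−A) / det(I−A) ≈
  [   1.6004     0.6045     0.1674     0.7062]
  [   0.8929     1.8671     0.1280     0.7051]
  [   0.6577     0.7324     1.2097     0.5581]
  [   0.3244     0.4769     0.1549     1.2321]
x = (I − A)⁻¹ d = adj(I−A)·d / det(I−A), with det(I−A) = 0.3614625:
  x_1 = (0.578500·80 + 0.218500·140 + 0.060500·70 + 0.255250·140) / 0.3614625 = 116.84 / 0.3614625 ≈ 323.2
  x_2 = (0.322750·80 + 0.674875·140 + 0.046250·70 + 0.254875·140) / 0.3614625 = 159.2225 / 0.3614625 ≈ 440.5
  x_3 = (0.237750·80 + 0.264750·140 + 0.437250·70 + 0.201750·140) / 0.3614625 = 114.9375 / 0.3614625 ≈ 318.0
  x_4 = (0.117250·80 + 0.172375·140 + 0.056000·70 + 0.445375·140) / 0.3614625 = 99.785 / 0.3614625 ≈ 276.1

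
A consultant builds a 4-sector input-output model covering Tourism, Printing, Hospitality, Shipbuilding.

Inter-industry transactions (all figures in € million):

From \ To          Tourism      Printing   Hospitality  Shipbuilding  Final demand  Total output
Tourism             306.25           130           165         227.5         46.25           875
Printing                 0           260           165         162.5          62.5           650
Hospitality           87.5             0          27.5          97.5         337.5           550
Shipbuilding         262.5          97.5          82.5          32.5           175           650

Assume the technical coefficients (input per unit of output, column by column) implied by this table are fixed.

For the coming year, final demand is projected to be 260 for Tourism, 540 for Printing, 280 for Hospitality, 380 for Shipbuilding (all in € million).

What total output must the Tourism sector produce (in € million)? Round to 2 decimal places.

Technical coefficients a_ij = z_ij / X_j:
  a_11 = 306.25/875 = 0.35, a_21 = 0/875 = 0.00, a_31 = 87.5/875 = 0.10, a_41 = 262.5/875 = 0.30
  a_12 = 130/650 = 0.20, a_22 = 260/650 = 0.40, a_32 = 0/650 = 0.00, a_42 = 97.5/650 = 0.15
  a_13 = 165/550 = 0.30, a_23 = 165/550 = 0.30, a_33 = 27.5/550 = 0.05, a_43 = 82.5/550 = 0.15
  a_14 = 227.5/650 = 0.35, a_24 = 162.5/650 = 0.25, a_34 = 97.5/650 = 0.15, a_44 = 32.5/650 = 0.05
I − A =
  [   0.65    -0.20    -0.30    -0.35]
  [   0.00     0.60    -0.30    -0.25]
  [  -0.10     0.00     0.95    -0.15]
  [  -0.30    -0.15    -0.15     0.95]
Compute the cofactors C_ij = (−1)^(i+j)·(3×3 minor ij) of I−A; the adjugate is their transpose:
adj(I−A) = Cᵀ =
  [ 0.485625   0.232625   0.271500   0.283000]
  [ 0.117000   0.425000   0.200625   0.186625]
  [ 0.080250   0.047875   0.268125   0.084500]
  [ 0.184500   0.148125   0.159750   0.346500]
det(I−A) = Σ_j (I−A)_1j·C_1j = (0.65)(0.485625) + (-0.20)(0.117000) + (-0.30)(0.080250) + (-0.35)(0.184500) = 0.20360625
(I − A)⁻¹ = adj(I−A) / det(I−A) ≈
  [   2.3851     1.1425     1.3335     1.3899]
  [   0.5746     2.0874     0.9854     0.9166]
  [   0.3941     0.2351     1.3169     0.4150]
  [   0.9062     0.7275     0.7846     1.7018]
x = (I − A)⁻¹ d = adj(I−A)·d / det(I−A), with det(I−A) = 0.20360625:
  x_1 = (0.485625·260 + 0.232625·540 + 0.271500·280 + 0.283000·380) / 0.20360625 = 435.44 / 0.20360625 ≈ 2138.64
  x_2 = (0.117000·260 + 0.425000·540 + 0.200625·280 + 0.186625·380) / 0.20360625 = 387.0125 / 0.20360625 ≈ 1900.79
  x_3 = (0.080250·260 + 0.047875·540 + 0.268125·280 + 0.084500·380) / 0.20360625 = 153.9025 / 0.20360625 ≈ 755.88
  x_4 = (0.184500·260 + 0.148125·540 + 0.159750·280 + 0.346500·380) / 0.20360625 = 304.3575 / 0.20360625 ≈ 1494.83

x_1 = 2138.64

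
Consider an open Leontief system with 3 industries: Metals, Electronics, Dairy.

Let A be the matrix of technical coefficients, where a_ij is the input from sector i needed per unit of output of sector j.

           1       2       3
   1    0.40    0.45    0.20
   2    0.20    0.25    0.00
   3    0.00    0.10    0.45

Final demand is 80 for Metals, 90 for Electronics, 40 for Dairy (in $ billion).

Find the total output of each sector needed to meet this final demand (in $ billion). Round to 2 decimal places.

I − A =
  [   0.60    -0.45    -0.20]
  [  -0.20     0.75     0.00]
  [   0.00    -0.10     0.55]
Cofactors of I−A, C_ij = (−1)^(i+j)·(minor ij) (rows/columns in the sector order above):
  C_11 = (0.75)(0.55) − (0.00)(-0.10) = 0.4125
  C_12 = −[(-0.20)(0.55) − (0.00)(0.00)] = 0.1100
  C_13 = (-0.20)(-0.10) − (0.75)(0.00) = 0.0200
  C_21 = −[(-0.45)(0.55) − (-0.20)(-0.10)] = 0.2675
  C_22 = (0.60)(0.55) − (-0.20)(0.00) = 0.3300
  C_23 = −[(0.60)(-0.10) − (-0.45)(0.00)] = 0.0600
  C_31 = (-0.45)(0.00) − (-0.20)(0.75) = 0.1500
  C_32 = −[(0.60)(0.00) − (-0.20)(-0.20)] = 0.0400
  C_33 = (0.60)(0.75) − (-0.45)(-0.20) = 0.3600
det(I−A) = Σ_j (I−A)_1j·C_1j = (0.60)(0.4125) + (-0.45)(0.1100) + (-0.20)(0.0200) = 0.1940
adj(I−A) = Cᵀ =
  [ 0.4125   0.2675   0.1500]
  [ 0.1100   0.3300   0.0400]
  [ 0.0200   0.0600   0.3600]
(I − A)⁻¹ = adj(I−A) / det(I−A) ≈
  [   2.1263     1.3789     0.7732]
  [   0.5670     1.7010     0.2062]
  [   0.1031     0.3093     1.8557]
x = (I − A)⁻¹ d = adj(I−A)·d / det(I−A), with det(I−A) = 0.1940:
  x_1 = (0.4125·80 + 0.2675·90 + 0.1500·40) / 0.1940 = 63.075 / 0.1940 ≈ 325.13
  x_2 = (0.1100·80 + 0.3300·90 + 0.0400·40) / 0.1940 = 40.10 / 0.1940 ≈ 206.70
  x_3 = (0.0200·80 + 0.0600·90 + 0.3600·40) / 0.1940 = 21.40 / 0.1940 ≈ 110.31

x_1 = 325.13, x_2 = 206.70, x_3 = 110.31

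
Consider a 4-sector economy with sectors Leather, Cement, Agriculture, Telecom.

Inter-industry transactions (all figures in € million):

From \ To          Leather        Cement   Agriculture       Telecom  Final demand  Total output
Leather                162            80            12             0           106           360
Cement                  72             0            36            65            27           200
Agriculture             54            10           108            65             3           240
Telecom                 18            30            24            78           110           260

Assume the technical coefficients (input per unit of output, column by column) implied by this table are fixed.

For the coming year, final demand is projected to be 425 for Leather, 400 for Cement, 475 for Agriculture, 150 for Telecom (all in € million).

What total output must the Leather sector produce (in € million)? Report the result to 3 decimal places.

x_L = 1879.879

Technical coefficients a_ij = z_ij / X_j:
  a_LL = 162/360 = 0.45, a_CL = 72/360 = 0.20, a_AL = 54/360 = 0.15, a_TL = 18/360 = 0.05
  a_LC = 80/200 = 0.40, a_CC = 0/200 = 0.00, a_AC = 10/200 = 0.05, a_TC = 30/200 = 0.15
  a_LA = 12/240 = 0.05, a_CA = 36/240 = 0.15, a_AA = 108/240 = 0.45, a_TA = 24/240 = 0.10
  a_LT = 0/260 = 0.00, a_CT = 65/260 = 0.25, a_AT = 65/260 = 0.25, a_TT = 78/260 = 0.30
I − A =
  [   0.55    -0.40    -0.05     0.00]
  [  -0.20     1.00    -0.15    -0.25]
  [  -0.15    -0.05     0.55    -0.25]
  [  -0.05    -0.15    -0.10     0.70]
Compute the cofactors C_ij = (−1)^(i+j)·(3×3 minor ij) of I−A; the adjugate is their transpose:
adj(I−A) = Cᵀ =
  [ 0.327250   0.147625   0.085125   0.083125]
  [ 0.100250   0.192125   0.079125   0.096875]
  [ 0.127000   0.086875   0.303375   0.139375]
  [ 0.063000   0.064125   0.066375   0.237375]
det(I−A) = Σ_j (I−A)_1j·C_1j = (0.55)(0.327250) + (-0.40)(0.100250) + (-0.05)(0.127000) + (0.00)(0.063000) = 0.1335375
(I − A)⁻¹ = adj(I−A) / det(I−A) ≈
  [   2.4506     1.1055     0.6375     0.6225]
  [   0.7507     1.4387     0.5925     0.7255]
  [   0.9510     0.6506     2.2718     1.0437]
  [   0.4718     0.4802     0.4971     1.7776]
x = (I − A)⁻¹ d = adj(I−A)·d / det(I−A), with det(I−A) = 0.1335375:
  x_L = (0.327250·425 + 0.147625·400 + 0.085125·475 + 0.083125·150) / 0.1335375 = 251.034375 / 0.1335375 ≈ 1879.879
  x_C = (0.100250·425 + 0.192125·400 + 0.079125·475 + 0.096875·150) / 0.1335375 = 171.571875 / 0.1335375 ≈ 1284.822
  x_A = (0.127000·425 + 0.086875·400 + 0.303375·475 + 0.139375·150) / 0.1335375 = 253.734375 / 0.1335375 ≈ 1900.098
  x_T = (0.063000·425 + 0.064125·400 + 0.066375·475 + 0.237375·150) / 0.1335375 = 119.559375 / 0.1335375 ≈ 895.324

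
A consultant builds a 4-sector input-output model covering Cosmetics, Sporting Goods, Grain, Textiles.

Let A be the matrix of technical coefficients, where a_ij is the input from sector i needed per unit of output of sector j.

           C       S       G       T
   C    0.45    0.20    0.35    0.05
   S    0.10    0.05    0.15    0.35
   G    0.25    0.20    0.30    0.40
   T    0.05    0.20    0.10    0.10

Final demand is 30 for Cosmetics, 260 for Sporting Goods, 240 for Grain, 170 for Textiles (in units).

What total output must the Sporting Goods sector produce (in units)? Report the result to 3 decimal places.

I − A =
  [   0.55    -0.20    -0.35    -0.05]
  [  -0.10     0.95    -0.15    -0.35]
  [  -0.25    -0.20     0.70    -0.40]
  [  -0.05    -0.20    -0.10     0.90]
Compute the cofactors C_ij = (−1)^(i+j)·(3×3 minor ij) of I−A; the adjugate is their transpose:
adj(I−A) = Cᵀ =
  [ 0.465500   0.217000   0.315000   0.250250]
  [ 0.116750   0.235750   0.131250   0.156500]
  [ 0.244750   0.194000   0.406875   0.269875]
  [ 0.079000   0.086000   0.091875   0.237625]
det(I−A) = Σ_j (I−A)_1j·C_1j = (0.55)(0.465500) + (-0.20)(0.116750) + (-0.35)(0.244750) + (-0.05)(0.079000) = 0.1430625
(I − A)⁻¹ = adj(I−A) / det(I−A) ≈
  [   3.2538     1.5168     2.2018     1.7492]
  [   0.8161     1.6479     0.9174     1.0939]
  [   1.7108     1.3561     2.8440     1.8864]
  [   0.5522     0.6011     0.6422     1.6610]
x = (I − A)⁻¹ d = adj(I−A)·d / det(I−A), with det(I−A) = 0.1430625:
  x_C = (0.465500·30 + 0.217000·260 + 0.315000·240 + 0.250250·170) / 0.1430625 = 188.5275 / 0.1430625 ≈ 1317.798
  x_S = (0.116750·30 + 0.235750·260 + 0.131250·240 + 0.156500·170) / 0.1430625 = 122.9025 / 0.1430625 ≈ 859.083
  x_G = (0.244750·30 + 0.194000·260 + 0.406875·240 + 0.269875·170) / 0.1430625 = 201.31125 / 0.1430625 ≈ 1407.156
  x_T = (0.079000·30 + 0.086000·260 + 0.091875·240 + 0.237625·170) / 0.1430625 = 87.17625 / 0.1430625 ≈ 609.358

x_S = 859.083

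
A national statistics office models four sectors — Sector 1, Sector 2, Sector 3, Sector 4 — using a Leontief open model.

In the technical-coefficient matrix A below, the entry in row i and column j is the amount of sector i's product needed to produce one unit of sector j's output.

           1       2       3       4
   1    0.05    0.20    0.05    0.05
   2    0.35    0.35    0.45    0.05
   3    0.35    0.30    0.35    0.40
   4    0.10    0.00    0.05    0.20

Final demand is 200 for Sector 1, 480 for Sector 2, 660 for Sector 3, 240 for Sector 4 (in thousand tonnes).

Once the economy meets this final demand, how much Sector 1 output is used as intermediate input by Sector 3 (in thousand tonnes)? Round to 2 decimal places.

I − A =
  [   0.95    -0.20    -0.05    -0.05]
  [  -0.35     0.65    -0.45    -0.05]
  [  -0.35    -0.30     0.65    -0.40]
  [  -0.10     0.00    -0.05     0.80]
Compute the cofactors C_ij = (−1)^(i+j)·(3×3 minor ij) of I−A; the adjugate is their transpose:
adj(I−A) = Cᵀ =
  [ 0.216250   0.112750   0.100125   0.070625]
  [ 0.323125   0.454875   0.357250   0.227250]
  [ 0.293500   0.290500   0.433750   0.253375]
  [ 0.045375   0.032250   0.039625   0.179500]
det(I−A) = Σ_j (I−A)_1j·C_1j = (0.95)(0.216250) + (-0.20)(0.323125) + (-0.05)(0.293500) + (-0.05)(0.045375) = 0.12386875
(I − A)⁻¹ = adj(I−A) / det(I−A) ≈
  [   1.7458     0.9102     0.8083     0.5702]
  [   2.6086     3.6722     2.8841     1.8346]
  [   2.3694     2.3452     3.5017     2.0455]
  [   0.3663     0.2604     0.3199     1.4491]
First solve x = (I − A)⁻¹ d = adj(I−A)·d / det(I−A); in particular x_3 = (0.293500·200 + 0.290500·480 + 0.433750·660 + 0.253375·240) / 0.12386875 = 545.225 / 0.12386875 ≈ 4401.6348.
Intermediate flow from 1 to 3: z_13 = a_13 · x_3 = 0.05 × 545.225 / 0.12386875 = 27.26125 / 0.12386875 ≈ 220.08.

z_13 = 220.08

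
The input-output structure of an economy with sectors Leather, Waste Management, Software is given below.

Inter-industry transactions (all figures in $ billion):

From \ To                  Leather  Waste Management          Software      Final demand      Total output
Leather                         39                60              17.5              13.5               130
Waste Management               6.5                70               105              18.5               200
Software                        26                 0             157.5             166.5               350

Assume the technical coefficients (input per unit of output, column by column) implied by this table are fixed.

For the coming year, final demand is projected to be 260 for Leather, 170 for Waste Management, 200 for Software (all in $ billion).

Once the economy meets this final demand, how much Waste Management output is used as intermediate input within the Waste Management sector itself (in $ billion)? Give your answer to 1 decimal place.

Technical coefficients a_ij = z_ij / X_j:
  a_LL = 39/130 = 0.30, a_WL = 6.5/130 = 0.05, a_SL = 26/130 = 0.20
  a_LW = 60/200 = 0.30, a_WW = 70/200 = 0.35, a_SW = 0/200 = 0.00
  a_LS = 17.5/350 = 0.05, a_WS = 105/350 = 0.30, a_SS = 157.5/350 = 0.45
I − A =
  [   0.70    -0.30    -0.05]
  [  -0.05     0.65    -0.30]
  [  -0.20     0.00     0.55]
Cofactors of I−A, C_ij = (−1)^(i+j)·(minor ij) (rows/columns in the sector order above):
  C_11 = (0.65)(0.55) − (-0.30)(0.00) = 0.3575
  C_12 = −[(-0.05)(0.55) − (-0.30)(-0.20)] = 0.0875
  C_13 = (-0.05)(0.00) − (0.65)(-0.20) = 0.1300
  C_21 = −[(-0.30)(0.55) − (-0.05)(0.00)] = 0.1650
  C_22 = (0.70)(0.55) − (-0.05)(-0.20) = 0.3750
  C_23 = −[(0.70)(0.00) − (-0.30)(-0.20)] = 0.0600
  C_31 = (-0.30)(-0.30) − (-0.05)(0.65) = 0.1225
  C_32 = −[(0.70)(-0.30) − (-0.05)(-0.05)] = 0.2125
  C_33 = (0.70)(0.65) − (-0.30)(-0.05) = 0.4400
det(I−A) = Σ_j (I−A)_1j·C_1j = (0.70)(0.3575) + (-0.30)(0.0875) + (-0.05)(0.1300) = 0.2175
adj(I−A) = Cᵀ =
  [ 0.3575   0.1650   0.1225]
  [ 0.0875   0.3750   0.2125]
  [ 0.1300   0.0600   0.4400]
(I − A)⁻¹ = adj(I−A) / det(I−A) ≈
  [   1.6437     0.7586     0.5632]
  [   0.4023     1.7241     0.9770]
  [   0.5977     0.2759     2.0230]
First solve x = (I − A)⁻¹ d = adj(I−A)·d / det(I−A); in particular x_W = (0.0875·260 + 0.3750·170 + 0.2125·200) / 0.2175 = 129.00 / 0.2175 ≈ 593.103.
Intermediate flow from W to W: z_WW = a_WW · x_W = 0.35 × 129.00 / 0.2175 = 45.15 / 0.2175 ≈ 207.6.

z_WW = 207.6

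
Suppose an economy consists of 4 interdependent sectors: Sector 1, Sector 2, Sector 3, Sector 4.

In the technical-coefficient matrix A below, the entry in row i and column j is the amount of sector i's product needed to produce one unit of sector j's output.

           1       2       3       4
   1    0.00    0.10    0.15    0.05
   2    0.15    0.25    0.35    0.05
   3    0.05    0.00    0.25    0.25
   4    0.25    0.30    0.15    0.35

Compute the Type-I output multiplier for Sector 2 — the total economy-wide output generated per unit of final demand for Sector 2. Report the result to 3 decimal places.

m_2 = 3.070

I − A =
  [   1.00    -0.10    -0.15    -0.05]
  [  -0.15     0.75    -0.35    -0.05]
  [  -0.05     0.00     0.75    -0.25]
  [  -0.25    -0.30    -0.15     0.65]
Compute the cofactors C_ij = (−1)^(i+j)·(3×3 minor ij) of I−A; the adjugate is their transpose:
adj(I−A) = Cᵀ =
  [ 0.300000   0.067500   0.105250   0.068750]
  [ 0.110500   0.426000   0.248250   0.136750]
  [ 0.081750   0.085250   0.449875   0.185875]
  [ 0.185250   0.242250   0.258875   0.543875]
det(I−A) = Σ_j (I−A)_1j·C_1j = (1.00)(0.300000) + (-0.10)(0.110500) + (-0.15)(0.081750) + (-0.05)(0.185250) = 0.267425
(I − A)⁻¹ = adj(I−A) / det(I−A) ≈
  [   1.1218     0.2524     0.3936     0.2571]
  [   0.4132     1.5930     0.9283     0.5114]
  [   0.3057     0.3188     1.6822     0.6951]
  [   0.6927     0.9059     0.9680     2.0337]
The output multiplier for sector j is the column-j sum of the Leontief inverse (I − A)⁻¹ = adj(I−A) / det(I−A).
Column 2 of adj(I−A): (0.067500, 0.426000, 0.085250, 0.242250); det(I−A) = 0.267425.
m_2 = (0.067500 + 0.426000 + 0.085250 + 0.242250) / 0.267425 = 0.821 / 0.267425 ≈ 3.070.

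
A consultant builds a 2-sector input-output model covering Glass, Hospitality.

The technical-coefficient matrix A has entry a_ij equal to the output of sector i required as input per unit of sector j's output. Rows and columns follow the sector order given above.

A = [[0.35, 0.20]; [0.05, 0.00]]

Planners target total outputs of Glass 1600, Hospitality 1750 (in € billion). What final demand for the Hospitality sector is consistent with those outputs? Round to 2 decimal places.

d_H = 1670.00

I − A =
  [   0.65    -0.20]
  [  -0.05     1.00]
d = (I − A) x:
  d_G = (+0.65)·1600 + (-0.20)·1750 = 690.00
  d_H = (-0.05)·1600 + (+1.00)·1750 = 1670.00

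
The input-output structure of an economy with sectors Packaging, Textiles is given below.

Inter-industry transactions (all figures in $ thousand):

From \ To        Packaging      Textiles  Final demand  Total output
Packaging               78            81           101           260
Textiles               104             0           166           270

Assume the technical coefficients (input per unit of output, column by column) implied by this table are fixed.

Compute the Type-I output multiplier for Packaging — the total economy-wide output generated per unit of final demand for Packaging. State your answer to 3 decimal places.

Technical coefficients a_ij = z_ij / X_j:
  a_11 = 78/260 = 0.30, a_21 = 104/260 = 0.40
  a_12 = 81/270 = 0.30, a_22 = 0/270 = 0.00
I − A =
  [   0.70    -0.30]
  [  -0.40     1.00]
det(I−A) = (0.70)(1.00) − (-0.30)(-0.40) = 0.5800
adj(I−A) = [[1.00, 0.30], [0.40, 0.70]]
(I − A)⁻¹ = adj(I−A) / det(I−A) ≈
  [   1.7241     0.5172]
  [   0.6897     1.2069]
The output multiplier for sector j is the column-j sum of the Leontief inverse (I − A)⁻¹ = adj(I−A) / det(I−A).
Column 1 of adj(I−A): (1.00, 0.40); det(I−A) = 0.5800.
m_1 = (1.00 + 0.40) / 0.5800 = 1.40 / 0.5800 ≈ 2.414.

m_1 = 2.414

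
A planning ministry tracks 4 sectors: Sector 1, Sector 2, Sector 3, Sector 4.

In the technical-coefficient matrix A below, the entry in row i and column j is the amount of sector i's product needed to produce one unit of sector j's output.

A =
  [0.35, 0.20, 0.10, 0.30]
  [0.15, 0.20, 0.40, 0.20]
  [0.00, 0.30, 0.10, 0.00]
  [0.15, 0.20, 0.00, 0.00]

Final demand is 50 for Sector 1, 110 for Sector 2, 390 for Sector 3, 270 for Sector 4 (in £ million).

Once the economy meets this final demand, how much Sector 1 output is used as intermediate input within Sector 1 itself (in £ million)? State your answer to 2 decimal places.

I − A =
  [   0.65    -0.20    -0.10    -0.30]
  [  -0.15     0.80    -0.40    -0.20]
  [   0.00    -0.30     0.90     0.00]
  [  -0.15    -0.20     0.00     1.00]
Compute the cofactors C_ij = (−1)^(i+j)·(3×3 minor ij) of I−A; the adjugate is their transpose:
adj(I−A) = Cᵀ =
  [ 0.5640   0.2640   0.1800   0.2220]
  [ 0.1620   0.5445   0.2600   0.1575]
  [ 0.0540   0.1815   0.4130   0.0525]
  [ 0.1170   0.1485   0.0790   0.3585]
det(I−A) = Σ_j (I−A)_1j·C_1j = (0.65)(0.5640) + (-0.20)(0.1620) + (-0.10)(0.0540) + (-0.30)(0.1170) = 0.2937
(I − A)⁻¹ = adj(I−A) / det(I−A) ≈
  [   1.9203     0.8989     0.6129     0.7559]
  [   0.5516     1.8539     0.8853     0.5363]
  [   0.1839     0.6180     1.4062     0.1788]
  [   0.3984     0.5056     0.2690     1.2206]
First solve x = (I − A)⁻¹ d = adj(I−A)·d / det(I−A); in particular x_1 = (0.5640·50 + 0.2640·110 + 0.1800·390 + 0.2220·270) / 0.2937 = 187.38 / 0.2937 ≈ 637.9980.
Intermediate flow from 1 to 1: z_11 = a_11 · x_1 = 0.35 × 187.38 / 0.2937 = 65.583 / 0.2937 ≈ 223.30.

z_11 = 223.30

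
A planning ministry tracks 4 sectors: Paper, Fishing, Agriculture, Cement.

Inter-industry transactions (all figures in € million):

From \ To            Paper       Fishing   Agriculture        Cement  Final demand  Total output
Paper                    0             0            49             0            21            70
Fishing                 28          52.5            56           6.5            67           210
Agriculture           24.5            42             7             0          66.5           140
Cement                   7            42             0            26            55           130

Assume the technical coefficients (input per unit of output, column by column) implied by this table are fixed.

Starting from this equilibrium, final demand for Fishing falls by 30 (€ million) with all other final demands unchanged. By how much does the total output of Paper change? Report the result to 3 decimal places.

Technical coefficients a_ij = z_ij / X_j:
  a_11 = 0/70 = 0.00, a_21 = 28/70 = 0.40, a_31 = 24.5/70 = 0.35, a_41 = 7/70 = 0.10
  a_12 = 0/210 = 0.00, a_22 = 52.5/210 = 0.25, a_32 = 42/210 = 0.20, a_42 = 42/210 = 0.20
  a_13 = 49/140 = 0.35, a_23 = 56/140 = 0.40, a_33 = 7/140 = 0.05, a_43 = 0/140 = 0.00
  a_14 = 0/130 = 0.00, a_24 = 6.5/130 = 0.05, a_34 = 0/130 = 0.00, a_44 = 26/130 = 0.20
I − A =
  [   1.00     0.00    -0.35     0.00]
  [  -0.40     0.75    -0.40    -0.05]
  [  -0.35    -0.20     0.95     0.00]
  [  -0.10    -0.20     0.00     0.80]
Compute the cofactors C_ij = (−1)^(i+j)·(3×3 minor ij) of I−A; the adjugate is their transpose:
adj(I−A) = Cᵀ =
  [ 0.496500   0.056000   0.206500   0.003500]
  [ 0.420750   0.662000   0.433750   0.041375]
  [ 0.271500   0.160000   0.590000   0.010000]
  [ 0.167250   0.172500   0.134250   0.512625]
det(I−A) = Σ_j (I−A)_1j·C_1j = (1.00)(0.496500) + (0.00)(0.420750) + (-0.35)(0.271500) + (0.00)(0.167250) = 0.401475
(I − A)⁻¹ = adj(I−A) / det(I−A) ≈
  [   1.2367     0.1395     0.5144     0.0087]
  [   1.0480     1.6489     1.0804     0.1031]
  [   0.6763     0.3985     1.4696     0.0249]
  [   0.4166     0.4297     0.3344     1.2769]
Δx = (I − A)⁻¹ Δd with Δd having -30 in the Fishing component and 0 elsewhere.
So Δx_1 = L_12 · (-30), where L_12 = adj(I−A)_12 / det(I−A) = 0.056000 / 0.401475.
Δx_1 = 0.056000 × (-30) / 0.401475 = -1.68 / 0.401475 ≈ -4.185.

Δx_1 = -4.185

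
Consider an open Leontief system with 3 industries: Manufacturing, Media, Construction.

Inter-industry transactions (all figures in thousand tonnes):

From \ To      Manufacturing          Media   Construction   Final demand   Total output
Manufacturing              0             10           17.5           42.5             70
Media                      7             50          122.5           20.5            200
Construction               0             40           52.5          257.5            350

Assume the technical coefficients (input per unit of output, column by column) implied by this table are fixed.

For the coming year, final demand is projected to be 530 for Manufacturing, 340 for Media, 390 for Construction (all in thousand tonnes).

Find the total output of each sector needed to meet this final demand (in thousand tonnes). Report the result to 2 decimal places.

Technical coefficients a_ij = z_ij / X_j:
  a_11 = 0/70 = 0.00, a_21 = 7/70 = 0.10, a_31 = 0/70 = 0.00
  a_12 = 10/200 = 0.05, a_22 = 50/200 = 0.25, a_32 = 40/200 = 0.20
  a_13 = 17.5/350 = 0.05, a_23 = 122.5/350 = 0.35, a_33 = 52.5/350 = 0.15
I − A =
  [   1.00    -0.05    -0.05]
  [  -0.10     0.75    -0.35]
  [   0.00    -0.20     0.85]
Cofactors of I−A, C_ij = (−1)^(i+j)·(minor ij) (rows/columns in the sector order above):
  C_11 = (0.75)(0.85) − (-0.35)(-0.20) = 0.5675
  C_12 = −[(-0.10)(0.85) − (-0.35)(0.00)] = 0.0850
  C_13 = (-0.10)(-0.20) − (0.75)(0.00) = 0.0200
  C_21 = −[(-0.05)(0.85) − (-0.05)(-0.20)] = 0.0525
  C_22 = (1.00)(0.85) − (-0.05)(0.00) = 0.8500
  C_23 = −[(1.00)(-0.20) − (-0.05)(0.00)] = 0.2000
  C_31 = (-0.05)(-0.35) − (-0.05)(0.75) = 0.0550
  C_32 = −[(1.00)(-0.35) − (-0.05)(-0.10)] = 0.3550
  C_33 = (1.00)(0.75) − (-0.05)(-0.10) = 0.7450
det(I−A) = Σ_j (I−A)_1j·C_1j = (1.00)(0.5675) + (-0.05)(0.0850) + (-0.05)(0.0200) = 0.56225
adj(I−A) = Cᵀ =
  [ 0.5675   0.0525   0.0550]
  [ 0.0850   0.8500   0.3550]
  [ 0.0200   0.2000   0.7450]
(I − A)⁻¹ = adj(I−A) / det(I−A) ≈
  [   1.0093     0.0934     0.0978]
  [   0.1512     1.5118     0.6314]
  [   0.0356     0.3557     1.3250]
x = (I − A)⁻¹ d = adj(I−A)·d / det(I−A), with det(I−A) = 0.56225:
  x_1 = (0.5675·530 + 0.0525·340 + 0.0550·390) / 0.56225 = 340.075 / 0.56225 ≈ 604.85
  x_2 = (0.0850·530 + 0.8500·340 + 0.3550·390) / 0.56225 = 472.50 / 0.56225 ≈ 840.37
  x_3 = (0.0200·530 + 0.2000·340 + 0.7450·390) / 0.56225 = 369.15 / 0.56225 ≈ 656.56

x_1 = 604.85, x_2 = 840.37, x_3 = 656.56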